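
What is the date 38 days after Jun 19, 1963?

Jun has 30 days: +12 → Jul 1, 1963 (26 left).
+26 → Jul 27, 1963.

July 27, 1963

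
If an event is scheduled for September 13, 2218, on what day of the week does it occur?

Doomsday rule: the anchor day for the 2200s is Friday. For year 18: 18÷12 = 1 r 6, and 6÷4 = 1, so 1+6+1 = 8.
Friday + 8 ≡ Saturday — that's 2218's doomsday.
In September the doomsday date is Sep 5.
Sep 13 is 8 days after Sep 5; 8 mod 7 = 1, so Saturday + 1 = Sunday.

Sunday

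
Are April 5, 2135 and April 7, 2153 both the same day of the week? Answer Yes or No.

From Apr 5, 2135 to Apr 7, 2153 is 6577 days.
6577 mod 7 = 4, so they are different weekdays.
(Apr 5, 2135 is a Tuesday; Apr 7, 2153 is a Saturday.)

No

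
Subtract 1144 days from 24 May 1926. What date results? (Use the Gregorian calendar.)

−365 (one year) → May 24, 1925 (779 left).
−365 (one year) → May 24, 1924 (414 left).
−366 (one year; includes Feb 29, 1924) → May 24, 1923 (48 left).
−24 → Apr 30, 1923 (end of Apr, 30 days; 24 left).
−24 → Apr 6, 1923.

April 6, 1923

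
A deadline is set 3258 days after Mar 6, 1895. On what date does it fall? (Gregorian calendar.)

February 6, 1904

+366 (one year; includes Feb 29, 1896) → Mar 6, 1896 (2892 left).
+365 (one year) → Mar 6, 1897 (2527 left).
+365 (one year) → Mar 6, 1898 (2162 left).
+365 (one year) → Mar 6, 1899 (1797 left).
+365 (one year) → Mar 6, 1900 (1432 left).
+365 (one year) → Mar 6, 1901 (1067 left).
+365 (one year) → Mar 6, 1902 (702 left).
+365 (one year) → Mar 6, 1903 (337 left).
Mar has 31 days: +26 → Apr 1, 1903 (311 left).
Apr has 30 days: +30 → May 1, 1903 (281 left).
May has 31 days: +31 → Jun 1, 1903 (250 left).
Jun has 30 days: +30 → Jul 1, 1903 (220 left).
Jul has 31 days: +31 → Aug 1, 1903 (189 left).
Aug has 31 days: +31 → Sep 1, 1903 (158 left).
Sep has 30 days: +30 → Oct 1, 1903 (128 left).
Oct has 31 days: +31 → Nov 1, 1903 (97 left).
Nov has 30 days: +30 → Dec 1, 1903 (67 left).
Dec has 31 days: +31 → Jan 1, 1904 (36 left).
Jan has 31 days: +31 → Feb 1, 1904 (5 left).
+5 → Feb 6, 1904.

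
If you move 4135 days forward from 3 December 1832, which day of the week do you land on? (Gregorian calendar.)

Saturday

First find the weekday of Dec 3, 1832. Doomsday rule: the anchor day for the 1800s is Friday. For year 32: 32÷12 = 2 r 8, and 8÷4 = 2, so 2+8+2 = 12.
Friday + 12 ≡ Wednesday — that's 1832's doomsday.
In December the doomsday date is Dec 12.
Dec 3 is 9 days before Dec 12; 9 mod 7 = 2, so Wednesday − 2 = Monday.
4135 mod 7 = 5, so 4135 days after a Monday is Monday + 5 = Saturday.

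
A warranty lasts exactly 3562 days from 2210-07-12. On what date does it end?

April 12, 2220

+365 (one year) → Jul 12, 2211 (3197 left).
+366 (one year; includes Feb 29, 2212) → Jul 12, 2212 (2831 left).
+365 (one year) → Jul 12, 2213 (2466 left).
+365 (one year) → Jul 12, 2214 (2101 left).
+365 (one year) → Jul 12, 2215 (1736 left).
+366 (one year; includes Feb 29, 2216) → Jul 12, 2216 (1370 left).
+365 (one year) → Jul 12, 2217 (1005 left).
+365 (one year) → Jul 12, 2218 (640 left).
+365 (one year) → Jul 12, 2219 (275 left).
Jul has 31 days: +20 → Aug 1, 2219 (255 left).
Aug has 31 days: +31 → Sep 1, 2219 (224 left).
Sep has 30 days: +30 → Oct 1, 2219 (194 left).
Oct has 31 days: +31 → Nov 1, 2219 (163 left).
Nov has 30 days: +30 → Dec 1, 2219 (133 left).
Dec has 31 days: +31 → Jan 1, 2220 (102 left).
Jan has 31 days: +31 → Feb 1, 2220 (71 left).
Feb has 29 days: +29 → Mar 1, 2220 (42 left).
Mar has 31 days: +31 → Apr 1, 2220 (11 left).
+11 → Apr 12, 2220.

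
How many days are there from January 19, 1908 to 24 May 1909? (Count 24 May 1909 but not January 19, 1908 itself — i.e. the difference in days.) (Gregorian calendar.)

491

Jan 19, 1908 → Jan 19, 1909: 366 days (Feb 29, 1908 is in that span).
Jan 19, 1909 → Feb 19, 1909: 31 days (January has 31).
Feb 19, 1909 → Mar 19, 1909: 28 days (February has 28).
Mar 19, 1909 → Apr 19, 1909: 31 days (March has 31).
Apr 19, 1909 → May 19, 1909: 30 days (April has 30).
May 19, 1909 → May 24, 1909: 5 days.
Total: 491 days.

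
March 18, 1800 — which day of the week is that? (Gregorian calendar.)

Tuesday

Doomsday rule: the anchor day for the 1800s is Friday. For year 00: 0÷12 = 0 r 0, and 0÷4 = 0, so 0+0+0 = 0.
Friday + 0 ≡ Friday — that's 1800's doomsday.
In March the doomsday date is Mar 14.
Mar 18 is 4 days after Mar 14; 4 mod 7 = 4, so Friday + 4 = Tuesday.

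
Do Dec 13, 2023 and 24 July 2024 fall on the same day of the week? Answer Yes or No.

Yes

From Dec 13, 2023 to Jul 24, 2024 is 224 days.
224 mod 7 = 0, so they are the same weekday.
(Dec 13, 2023 is a Wednesday; Jul 24, 2024 is a Wednesday.)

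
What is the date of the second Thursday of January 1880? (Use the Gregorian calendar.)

January 8, 1880

January 1, 1880 is a Thursday.
The first Thursday is therefore January 1 (same day).
The second Thursday is 1 + 1×7 = January 8.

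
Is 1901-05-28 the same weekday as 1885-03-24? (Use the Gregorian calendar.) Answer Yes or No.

From Mar 24, 1885 to May 28, 1901 is 5908 days.
5908 mod 7 = 0, so they are the same weekday.
(Mar 24, 1885 is a Tuesday; May 28, 1901 is a Tuesday.)

Yes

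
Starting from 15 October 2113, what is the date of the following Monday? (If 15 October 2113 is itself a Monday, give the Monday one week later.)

Oct 15, 2113 is a Sunday.
From Sunday to the next Monday is 1 day.
Oct 15, 2113 + 1 = Oct 16, 2113.

October 16, 2113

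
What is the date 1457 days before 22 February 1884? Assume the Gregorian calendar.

February 26, 1880

−365 (one year) → Feb 22, 1883 (1092 left).
−365 (one year) → Feb 22, 1882 (727 left).
−365 (one year) → Feb 22, 1881 (362 left).
−22 → Jan 31, 1881 (end of Jan, 31 days; 340 left).
−31 → Dec 31, 1880 (end of Dec, 31 days; 309 left).
−31 → Nov 30, 1880 (end of Nov, 30 days; 278 left).
−30 → Oct 31, 1880 (end of Oct, 31 days; 248 left).
−31 → Sep 30, 1880 (end of Sep, 30 days; 217 left).
−30 → Aug 31, 1880 (end of Aug, 31 days; 187 left).
−31 → Jul 31, 1880 (end of Jul, 31 days; 156 left).
−31 → Jun 30, 1880 (end of Jun, 30 days; 125 left).
−30 → May 31, 1880 (end of May, 31 days; 95 left).
−31 → Apr 30, 1880 (end of Apr, 30 days; 64 left).
−30 → Mar 31, 1880 (end of Mar, 31 days; 34 left).
−31 → Feb 29, 1880 (end of Feb, 29 days; 3 left).
−3 → Feb 26, 1880.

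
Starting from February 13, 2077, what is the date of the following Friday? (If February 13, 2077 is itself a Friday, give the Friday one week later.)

Feb 13, 2077 is a Saturday.
From Saturday to the next Friday is 6 days.
Feb 13, 2077 + 6 = Feb 19, 2077.

February 19, 2077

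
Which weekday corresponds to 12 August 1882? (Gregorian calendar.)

Saturday

Doomsday rule: the anchor day for the 1800s is Friday. For year 82: 82÷12 = 6 r 10, and 10÷4 = 2, so 6+10+2 = 18.
Friday + 18 ≡ Tuesday — that's 1882's doomsday.
In August the doomsday date is Aug 8.
Aug 12 is 4 days after Aug 8; 4 mod 7 = 4, so Tuesday + 4 = Saturday.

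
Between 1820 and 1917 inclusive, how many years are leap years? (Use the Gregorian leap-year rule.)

24

Multiples of 4 in [1820,1917]: 25.
Of those, multiples of 100: 1 (not leap unless ÷400).
Multiples of 400: 0.
Leap years = 25 − 1 + 0 = 24.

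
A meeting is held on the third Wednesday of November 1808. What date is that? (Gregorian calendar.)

November 16, 1808

November 1, 1808 is a Tuesday.
The first Wednesday is therefore November 2 (1 days later).
The third Wednesday is 2 + 2×7 = November 16.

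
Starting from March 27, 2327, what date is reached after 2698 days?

+366 (one year; includes Feb 29, 2328) → Mar 27, 2328 (2332 left).
+365 (one year) → Mar 27, 2329 (1967 left).
+365 (one year) → Mar 27, 2330 (1602 left).
+365 (one year) → Mar 27, 2331 (1237 left).
+366 (one year; includes Feb 29, 2332) → Mar 27, 2332 (871 left).
+365 (one year) → Mar 27, 2333 (506 left).
+365 (one year) → Mar 27, 2334 (141 left).
Mar has 31 days: +5 → Apr 1, 2334 (136 left).
Apr has 30 days: +30 → May 1, 2334 (106 left).
May has 31 days: +31 → Jun 1, 2334 (75 left).
Jun has 30 days: +30 → Jul 1, 2334 (45 left).
Jul has 31 days: +31 → Aug 1, 2334 (14 left).
+14 → Aug 15, 2334.

August 15, 2334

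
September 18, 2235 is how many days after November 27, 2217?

6504

Nov 27, 2217 → Nov 27, 2218: 365 days.
Nov 27, 2218 → Nov 27, 2219: 365 days.
Nov 27, 2219 → Nov 27, 2220: 366 days (Feb 29, 2220 is in that span).
Nov 27, 2220 → Nov 27, 2221: 365 days.
Nov 27, 2221 → Nov 27, 2222: 365 days.
Nov 27, 2222 → Nov 27, 2223: 365 days.
Nov 27, 2223 → Nov 27, 2224: 366 days (Feb 29, 2224 is in that span).
Nov 27, 2224 → Nov 27, 2225: 365 days.
Nov 27, 2225 → Nov 27, 2226: 365 days.
Nov 27, 2226 → Nov 27, 2227: 365 days.
Nov 27, 2227 → Nov 27, 2228: 366 days (Feb 29, 2228 is in that span).
Nov 27, 2228 → Nov 27, 2229: 365 days.
Nov 27, 2229 → Nov 27, 2230: 365 days.
Nov 27, 2230 → Nov 27, 2231: 365 days.
Nov 27, 2231 → Nov 27, 2232: 366 days (Feb 29, 2232 is in that span).
Nov 27, 2232 → Nov 27, 2233: 365 days.
Nov 27, 2233 → Nov 27, 2234: 365 days.
Nov 27, 2234 → Dec 27, 2234: 30 days (November has 30).
Dec 27, 2234 → Jan 27, 2235: 31 days (December has 31).
Jan 27, 2235 → Feb 27, 2235: 31 days (January has 31).
Feb 27, 2235 → Mar 27, 2235: 28 days (February has 28).
Mar 27, 2235 → Apr 27, 2235: 31 days (March has 31).
Apr 27, 2235 → May 27, 2235: 30 days (April has 30).
May 27, 2235 → Jun 27, 2235: 31 days (May has 31).
Jun 27, 2235 → Jul 27, 2235: 30 days (June has 30).
Jul 27, 2235 → Aug 27, 2235: 31 days (July has 31).
Aug 27, 2235 → Sep 18, 2235: 22 days.
Total: 6504 days.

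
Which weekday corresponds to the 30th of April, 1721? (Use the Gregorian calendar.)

Wednesday

Doomsday rule: the anchor day for the 1700s is Sunday. For year 21: 21÷12 = 1 r 9, and 9÷4 = 2, so 1+9+2 = 12.
Sunday + 12 ≡ Friday — that's 1721's doomsday.
In April the doomsday date is Apr 4.
Apr 30 is 26 days after Apr 4; 26 mod 7 = 5, so Friday + 5 = Wednesday.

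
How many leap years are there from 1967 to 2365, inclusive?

Multiples of 4 in [1967,2365]: 100.
Of those, multiples of 100: 4 (not leap unless ÷400).
Multiples of 400: 1.
Leap years = 100 − 4 + 1 = 97.

97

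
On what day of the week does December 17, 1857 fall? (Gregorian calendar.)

Thursday

Doomsday rule: the anchor day for the 1800s is Friday. For year 57: 57÷12 = 4 r 9, and 9÷4 = 2, so 4+9+2 = 15.
Friday + 15 ≡ Saturday — that's 1857's doomsday.
In December the doomsday date is Dec 12.
Dec 17 is 5 days after Dec 12; 5 mod 7 = 5, so Saturday + 5 = Thursday.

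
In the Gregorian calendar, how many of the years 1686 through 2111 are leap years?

102

Multiples of 4 in [1686,2111]: 106.
Of those, multiples of 100: 5 (not leap unless ÷400).
Multiples of 400: 1.
Leap years = 106 − 5 + 1 = 102.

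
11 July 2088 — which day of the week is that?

Sunday

January 1, 2088 is a Thursday.
Jan 1, 2088 → Feb 1, 2088: 31 days (January has 31).
Feb 1, 2088 → Mar 1, 2088: 29 days (February has 29).
Mar 1, 2088 → Apr 1, 2088: 31 days (March has 31).
Apr 1, 2088 → May 1, 2088: 30 days (April has 30).
May 1, 2088 → Jun 1, 2088: 31 days (May has 31).
Jun 1, 2088 → Jul 1, 2088: 30 days (June has 30).
Jul 1, 2088 → Jul 11, 2088: 10 days.
Total: 192 days.
192 mod 7 = 3, so Thursday + 3 = Sunday.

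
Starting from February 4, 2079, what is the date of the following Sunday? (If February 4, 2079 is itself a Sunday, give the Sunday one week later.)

February 5, 2079

Feb 4, 2079 is a Saturday.
From Saturday to the next Sunday is 1 day.
Feb 4, 2079 + 1 = Feb 5, 2079.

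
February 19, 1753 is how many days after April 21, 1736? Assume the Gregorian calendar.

Apr 21, 1736 → Apr 21, 1737: 365 days.
Apr 21, 1737 → Apr 21, 1738: 365 days.
Apr 21, 1738 → Apr 21, 1739: 365 days.
Apr 21, 1739 → Apr 21, 1740: 366 days (Feb 29, 1740 is in that span).
Apr 21, 1740 → Apr 21, 1741: 365 days.
Apr 21, 1741 → Apr 21, 1742: 365 days.
Apr 21, 1742 → Apr 21, 1743: 365 days.
Apr 21, 1743 → Apr 21, 1744: 366 days (Feb 29, 1744 is in that span).
Apr 21, 1744 → Apr 21, 1745: 365 days.
Apr 21, 1745 → Apr 21, 1746: 365 days.
Apr 21, 1746 → Apr 21, 1747: 365 days.
Apr 21, 1747 → Apr 21, 1748: 366 days (Feb 29, 1748 is in that span).
Apr 21, 1748 → Apr 21, 1749: 365 days.
Apr 21, 1749 → Apr 21, 1750: 365 days.
Apr 21, 1750 → Apr 21, 1751: 365 days.
Apr 21, 1751 → Apr 21, 1752: 366 days (Feb 29, 1752 is in that span).
Apr 21, 1752 → May 21, 1752: 30 days (April has 30).
May 21, 1752 → Jun 21, 1752: 31 days (May has 31).
Jun 21, 1752 → Jul 21, 1752: 30 days (June has 30).
Jul 21, 1752 → Aug 21, 1752: 31 days (July has 31).
Aug 21, 1752 → Sep 21, 1752: 31 days (August has 31).
Sep 21, 1752 → Oct 21, 1752: 30 days (September has 30).
Oct 21, 1752 → Nov 21, 1752: 31 days (October has 31).
Nov 21, 1752 → Dec 21, 1752: 30 days (November has 30).
Dec 21, 1752 → Jan 21, 1753: 31 days (December has 31).
Jan 21, 1753 → Feb 19, 1753: 29 days.
Total: 6148 days.

6148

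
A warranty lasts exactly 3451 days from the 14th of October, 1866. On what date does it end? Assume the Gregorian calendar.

+365 (one year) → Oct 14, 1867 (3086 left).
+366 (one year; includes Feb 29, 1868) → Oct 14, 1868 (2720 left).
+365 (one year) → Oct 14, 1869 (2355 left).
+365 (one year) → Oct 14, 1870 (1990 left).
+365 (one year) → Oct 14, 1871 (1625 left).
+366 (one year; includes Feb 29, 1872) → Oct 14, 1872 (1259 left).
+365 (one year) → Oct 14, 1873 (894 left).
+365 (one year) → Oct 14, 1874 (529 left).
+365 (one year) → Oct 14, 1875 (164 left).
Oct has 31 days: +18 → Nov 1, 1875 (146 left).
Nov has 30 days: +30 → Dec 1, 1875 (116 left).
Dec has 31 days: +31 → Jan 1, 1876 (85 left).
Jan has 31 days: +31 → Feb 1, 1876 (54 left).
Feb has 29 days: +29 → Mar 1, 1876 (25 left).
+25 → Mar 26, 1876.

March 26, 1876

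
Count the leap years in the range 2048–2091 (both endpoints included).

Multiples of 4 in [2048,2091]: 11.
Of those, multiples of 100: 0 (not leap unless ÷400).
Multiples of 400: 0.
Leap years = 11 − 0 + 0 = 11.

11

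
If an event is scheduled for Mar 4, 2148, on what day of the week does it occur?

Doomsday rule: the anchor day for the 2100s is Sunday. For year 48: 48÷12 = 4 r 0, and 0÷4 = 0, so 4+0+0 = 4.
Sunday + 4 ≡ Thursday — that's 2148's doomsday.
In March the doomsday date is Mar 14.
Mar 4 is 10 days before Mar 14; 10 mod 7 = 3, so Thursday − 3 = Monday.

Monday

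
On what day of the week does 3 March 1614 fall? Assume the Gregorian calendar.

Monday

Doomsday rule: the anchor day for the 1600s is Tuesday. For year 14: 14÷12 = 1 r 2, and 2÷4 = 0, so 1+2+0 = 3.
Tuesday + 3 ≡ Friday — that's 1614's doomsday.
In March the doomsday date is Mar 14.
Mar 3 is 11 days before Mar 14; 11 mod 7 = 4, so Friday − 4 = Monday.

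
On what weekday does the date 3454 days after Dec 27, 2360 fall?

Friday

First find the weekday of Dec 27, 2360. Doomsday rule: the anchor day for the 2300s is Wednesday. For year 60: 60÷12 = 5 r 0, and 0÷4 = 0, so 5+0+0 = 5.
Wednesday + 5 ≡ Monday — that's 2360's doomsday.
In December the doomsday date is Dec 12.
Dec 27 is 15 days after Dec 12; 15 mod 7 = 1, so Monday + 1 = Tuesday.
3454 mod 7 = 3, so 3454 days after a Tuesday is Tuesday + 3 = Friday.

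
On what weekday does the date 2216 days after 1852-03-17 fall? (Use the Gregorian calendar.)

Mar 17, 1852 is a Wednesday.
2216 mod 7 = 4, so 2216 days after a Wednesday is Wednesday + 4 = Sunday.

Sunday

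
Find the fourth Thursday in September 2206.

September 25, 2206

September 1, 2206 is a Monday.
The first Thursday is therefore September 4 (3 days later).
The fourth Thursday is 4 + 3×7 = September 25.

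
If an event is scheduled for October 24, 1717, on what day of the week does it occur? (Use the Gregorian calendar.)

Doomsday rule: the anchor day for the 1700s is Sunday. For year 17: 17÷12 = 1 r 5, and 5÷4 = 1, so 1+5+1 = 7.
Sunday + 7 ≡ Sunday — that's 1717's doomsday.
In October the doomsday date is Oct 10.
Oct 24 is 14 days after Oct 10; 14 mod 7 = 0, so Sunday + 0 = Sunday.

Sunday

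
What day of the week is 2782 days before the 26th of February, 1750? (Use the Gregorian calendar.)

Monday

Feb 26, 1750 is a Thursday.
2782 mod 7 = 3, so 2782 days before a Thursday is Thursday − 3 = Monday.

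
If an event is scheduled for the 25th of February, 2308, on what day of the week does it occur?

Doomsday rule: the anchor day for the 2300s is Wednesday. For year 08: 8÷12 = 0 r 8, and 8÷4 = 2, so 0+8+2 = 10.
Wednesday + 10 ≡ Saturday — that's 2308's doomsday.
In February the doomsday date is Feb 29 (2308 is a leap year (divisible by 4)).
Feb 25 is 4 days before Feb 29; 4 mod 7 = 4, so Saturday − 4 = Tuesday.

Tuesday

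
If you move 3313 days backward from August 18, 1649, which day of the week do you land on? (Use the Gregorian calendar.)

Monday

First find the weekday of Aug 18, 1649. Doomsday rule: the anchor day for the 1600s is Tuesday. For year 49: 49÷12 = 4 r 1, and 1÷4 = 0, so 4+1+0 = 5.
Tuesday + 5 ≡ Sunday — that's 1649's doomsday.
In August the doomsday date is Aug 8.
Aug 18 is 10 days after Aug 8; 10 mod 7 = 3, so Sunday + 3 = Wednesday.
3313 mod 7 = 2, so 3313 days before a Wednesday is Wednesday − 2 = Monday.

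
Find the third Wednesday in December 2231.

December 1, 2231 is a Thursday.
The first Wednesday is therefore December 7 (6 days later).
The third Wednesday is 7 + 2×7 = December 21.

December 21, 2231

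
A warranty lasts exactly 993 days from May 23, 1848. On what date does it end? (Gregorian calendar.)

+365 (one year) → May 23, 1849 (628 left).
+365 (one year) → May 23, 1850 (263 left).
May has 31 days: +9 → Jun 1, 1850 (254 left).
Jun has 30 days: +30 → Jul 1, 1850 (224 left).
Jul has 31 days: +31 → Aug 1, 1850 (193 left).
Aug has 31 days: +31 → Sep 1, 1850 (162 left).
Sep has 30 days: +30 → Oct 1, 1850 (132 left).
Oct has 31 days: +31 → Nov 1, 1850 (101 left).
Nov has 30 days: +30 → Dec 1, 1850 (71 left).
Dec has 31 days: +31 → Jan 1, 1851 (40 left).
Jan has 31 days: +31 → Feb 1, 1851 (9 left).
+9 → Feb 10, 1851.

February 10, 1851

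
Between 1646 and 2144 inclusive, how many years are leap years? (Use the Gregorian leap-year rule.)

121

Multiples of 4 in [1646,2144]: 125.
Of those, multiples of 100: 5 (not leap unless ÷400).
Multiples of 400: 1.
Leap years = 125 − 5 + 1 = 121.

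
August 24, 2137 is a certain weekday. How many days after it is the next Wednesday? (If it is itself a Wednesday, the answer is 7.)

Aug 24, 2137 is a Saturday.
From Saturday to the next Wednesday is 4 days.

4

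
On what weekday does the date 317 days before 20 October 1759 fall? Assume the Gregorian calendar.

First find the weekday of Oct 20, 1759. Doomsday rule: the anchor day for the 1700s is Sunday. For year 59: 59÷12 = 4 r 11, and 11÷4 = 2, so 4+11+2 = 17.
Sunday + 17 ≡ Wednesday — that's 1759's doomsday.
In October the doomsday date is Oct 10.
Oct 20 is 10 days after Oct 10; 10 mod 7 = 3, so Wednesday + 3 = Saturday.
317 mod 7 = 2, so 317 days before a Saturday is Saturday − 2 = Thursday.

Thursday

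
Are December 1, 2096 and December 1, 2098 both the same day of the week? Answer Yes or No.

No

From Dec 1, 2096 to Dec 1, 2098 is 730 days.
730 mod 7 = 2, so they are different weekdays.
(Dec 1, 2096 is a Saturday; Dec 1, 2098 is a Monday.)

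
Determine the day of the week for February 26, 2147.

Doomsday rule: the anchor day for the 2100s is Sunday. For year 47: 47÷12 = 3 r 11, and 11÷4 = 2, so 3+11+2 = 16.
Sunday + 16 ≡ Tuesday — that's 2147's doomsday.
In February the doomsday date is Feb 28 (2147 is not a leap year).
Feb 26 is 2 days before Feb 28; 2 mod 7 = 2, so Tuesday − 2 = Sunday.

Sunday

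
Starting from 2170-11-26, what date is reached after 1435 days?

+365 (one year) → Nov 26, 2171 (1070 left).
+366 (one year; includes Feb 29, 2172) → Nov 26, 2172 (704 left).
+365 (one year) → Nov 26, 2173 (339 left).
Nov has 30 days: +5 → Dec 1, 2173 (334 left).
Dec has 31 days: +31 → Jan 1, 2174 (303 left).
Jan has 31 days: +31 → Feb 1, 2174 (272 left).
Feb has 28 days: +28 → Mar 1, 2174 (244 left).
Mar has 31 days: +31 → Apr 1, 2174 (213 left).
Apr has 30 days: +30 → May 1, 2174 (183 left).
May has 31 days: +31 → Jun 1, 2174 (152 left).
Jun has 30 days: +30 → Jul 1, 2174 (122 left).
Jul has 31 days: +31 → Aug 1, 2174 (91 left).
Aug has 31 days: +31 → Sep 1, 2174 (60 left).
Sep has 30 days: +30 → Oct 1, 2174 (30 left).
+30 → Oct 31, 2174.

October 31, 2174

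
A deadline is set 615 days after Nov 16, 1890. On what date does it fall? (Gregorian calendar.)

July 23, 1892

+365 (one year) → Nov 16, 1891 (250 left).
Nov has 30 days: +15 → Dec 1, 1891 (235 left).
Dec has 31 days: +31 → Jan 1, 1892 (204 left).
Jan has 31 days: +31 → Feb 1, 1892 (173 left).
Feb has 29 days: +29 → Mar 1, 1892 (144 left).
Mar has 31 days: +31 → Apr 1, 1892 (113 left).
Apr has 30 days: +30 → May 1, 1892 (83 left).
May has 31 days: +31 → Jun 1, 1892 (52 left).
Jun has 30 days: +30 → Jul 1, 1892 (22 left).
+22 → Jul 23, 1892.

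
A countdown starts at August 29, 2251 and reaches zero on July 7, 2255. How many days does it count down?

Aug 29, 2251 → Aug 29, 2252: 366 days (Feb 29, 2252 is in that span).
Aug 29, 2252 → Aug 29, 2253: 365 days.
Aug 29, 2253 → Aug 29, 2254: 365 days.
Aug 29, 2254 → Sep 29, 2254: 31 days (August has 31).
Sep 29, 2254 → Oct 29, 2254: 30 days (September has 30).
Oct 29, 2254 → Nov 29, 2254: 31 days (October has 31).
Nov 29, 2254 → Dec 29, 2254: 30 days (November has 30).
Dec 29, 2254 → Jan 29, 2255: 31 days (December has 31).
Jan 29, 2255 → Feb 28, 2255: 30 days (January has 31).
Feb 28, 2255 → Mar 28, 2255: 28 days (February has 28).
Mar 28, 2255 → Apr 28, 2255: 31 days (March has 31).
Apr 28, 2255 → May 28, 2255: 30 days (April has 30).
May 28, 2255 → Jun 28, 2255: 31 days (May has 31).
Jun 28, 2255 → Jul 7, 2255: 9 days.
Total: 1408 days.

1408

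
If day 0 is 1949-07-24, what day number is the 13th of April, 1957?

2820

Jul 24, 1949 → Jul 24, 1950: 365 days.
Jul 24, 1950 → Jul 24, 1951: 365 days.
Jul 24, 1951 → Jul 24, 1952: 366 days (Feb 29, 1952 is in that span).
Jul 24, 1952 → Jul 24, 1953: 365 days.
Jul 24, 1953 → Jul 24, 1954: 365 days.
Jul 24, 1954 → Jul 24, 1955: 365 days.
Jul 24, 1955 → Jul 24, 1956: 366 days (Feb 29, 1956 is in that span).
Jul 24, 1956 → Aug 24, 1956: 31 days (July has 31).
Aug 24, 1956 → Sep 24, 1956: 31 days (August has 31).
Sep 24, 1956 → Oct 24, 1956: 30 days (September has 30).
Oct 24, 1956 → Nov 24, 1956: 31 days (October has 31).
Nov 24, 1956 → Dec 24, 1956: 30 days (November has 30).
Dec 24, 1956 → Jan 24, 1957: 31 days (December has 31).
Jan 24, 1957 → Feb 24, 1957: 31 days (January has 31).
Feb 24, 1957 → Mar 24, 1957: 28 days (February has 28).
Mar 24, 1957 → Apr 13, 1957: 20 days.
Total: 2820 days.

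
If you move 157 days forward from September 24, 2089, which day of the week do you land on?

Sep 24, 2089 is a Saturday.
157 mod 7 = 3, so 157 days after a Saturday is Saturday + 3 = Tuesday.

Tuesday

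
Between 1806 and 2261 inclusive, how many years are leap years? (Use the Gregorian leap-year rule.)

111

Multiples of 4 in [1806,2261]: 114.
Of those, multiples of 100: 4 (not leap unless ÷400).
Multiples of 400: 1.
Leap years = 114 − 4 + 1 = 111.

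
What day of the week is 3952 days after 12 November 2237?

First find the weekday of Nov 12, 2237. Doomsday rule: the anchor day for the 2200s is Friday. For year 37: 37÷12 = 3 r 1, and 1÷4 = 0, so 3+1+0 = 4.
Friday + 4 ≡ Tuesday — that's 2237's doomsday.
In November the doomsday date is Nov 7.
Nov 12 is 5 days after Nov 7; 5 mod 7 = 5, so Tuesday + 5 = Sunday.
3952 mod 7 = 4, so 3952 days after a Sunday is Sunday + 4 = Thursday.

Thursday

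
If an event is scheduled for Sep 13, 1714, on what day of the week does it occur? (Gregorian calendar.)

Thursday

Doomsday rule: the anchor day for the 1700s is Sunday. For year 14: 14÷12 = 1 r 2, and 2÷4 = 0, so 1+2+0 = 3.
Sunday + 3 ≡ Wednesday — that's 1714's doomsday.
In September the doomsday date is Sep 5.
Sep 13 is 8 days after Sep 5; 8 mod 7 = 1, so Wednesday + 1 = Thursday.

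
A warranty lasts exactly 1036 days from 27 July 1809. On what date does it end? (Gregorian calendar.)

+365 (one year) → Jul 27, 1810 (671 left).
+365 (one year) → Jul 27, 1811 (306 left).
Jul has 31 days: +5 → Aug 1, 1811 (301 left).
Aug has 31 days: +31 → Sep 1, 1811 (270 left).
Sep has 30 days: +30 → Oct 1, 1811 (240 left).
Oct has 31 days: +31 → Nov 1, 1811 (209 left).
Nov has 30 days: +30 → Dec 1, 1811 (179 left).
Dec has 31 days: +31 → Jan 1, 1812 (148 left).
Jan has 31 days: +31 → Feb 1, 1812 (117 left).
Feb has 29 days: +29 → Mar 1, 1812 (88 left).
Mar has 31 days: +31 → Apr 1, 1812 (57 left).
Apr has 30 days: +30 → May 1, 1812 (27 left).
+27 → May 28, 1812.

May 28, 1812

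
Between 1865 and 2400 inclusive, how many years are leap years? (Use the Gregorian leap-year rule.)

Multiples of 4 in [1865,2400]: 134.
Of those, multiples of 100: 6 (not leap unless ÷400).
Multiples of 400: 2.
Leap years = 134 − 6 + 2 = 130.

130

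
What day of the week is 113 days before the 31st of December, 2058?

First find the weekday of Dec 31, 2058. Doomsday rule: the anchor day for the 2000s is Tuesday. For year 58: 58÷12 = 4 r 10, and 10÷4 = 2, so 4+10+2 = 16.
Tuesday + 16 ≡ Thursday — that's 2058's doomsday.
In December the doomsday date is Dec 12.
Dec 31 is 19 days after Dec 12; 19 mod 7 = 5, so Thursday + 5 = Tuesday.
113 mod 7 = 1, so 113 days before a Tuesday is Tuesday − 1 = Monday.

Monday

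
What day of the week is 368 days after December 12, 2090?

Dec 12, 2090 is a Tuesday.
368 mod 7 = 4, so 368 days after a Tuesday is Tuesday + 4 = Saturday.

Saturday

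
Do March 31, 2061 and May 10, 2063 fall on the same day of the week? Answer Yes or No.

From Mar 31, 2061 to May 10, 2063 is 770 days.
770 mod 7 = 0, so they are the same weekday.
(Mar 31, 2061 is a Thursday; May 10, 2063 is a Thursday.)

Yes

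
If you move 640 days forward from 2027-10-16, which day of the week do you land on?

First find the weekday of Oct 16, 2027. Doomsday rule: the anchor day for the 2000s is Tuesday. For year 27: 27÷12 = 2 r 3, and 3÷4 = 0, so 2+3+0 = 5.
Tuesday + 5 ≡ Sunday — that's 2027's doomsday.
In October the doomsday date is Oct 10.
Oct 16 is 6 days after Oct 10; 6 mod 7 = 6, so Sunday + 6 = Saturday.
640 mod 7 = 3, so 640 days after a Saturday is Saturday + 3 = Tuesday.

Tuesday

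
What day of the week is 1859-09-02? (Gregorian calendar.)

Doomsday rule: the anchor day for the 1800s is Friday. For year 59: 59÷12 = 4 r 11, and 11÷4 = 2, so 4+11+2 = 17.
Friday + 17 ≡ Monday — that's 1859's doomsday.
In September the doomsday date is Sep 5.
Sep 2 is 3 days before Sep 5; 3 mod 7 = 3, so Monday − 3 = Friday.

Friday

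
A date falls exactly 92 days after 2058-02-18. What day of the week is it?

First find the weekday of Feb 18, 2058. Doomsday rule: the anchor day for the 2000s is Tuesday. For year 58: 58÷12 = 4 r 10, and 10÷4 = 2, so 4+10+2 = 16.
Tuesday + 16 ≡ Thursday — that's 2058's doomsday.
In February the doomsday date is Feb 28 (2058 is not a leap year).
Feb 18 is 10 days before Feb 28; 10 mod 7 = 3, so Thursday − 3 = Monday.
92 mod 7 = 1, so 92 days after a Monday is Monday + 1 = Tuesday.

Tuesday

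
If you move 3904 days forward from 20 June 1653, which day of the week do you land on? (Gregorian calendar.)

First find the weekday of Jun 20, 1653. Doomsday rule: the anchor day for the 1600s is Tuesday. For year 53: 53÷12 = 4 r 5, and 5÷4 = 1, so 4+5+1 = 10.
Tuesday + 10 ≡ Friday — that's 1653's doomsday.
In June the doomsday date is Jun 6.
Jun 20 is 14 days after Jun 6; 14 mod 7 = 0, so Friday + 0 = Friday.
3904 mod 7 = 5, so 3904 days after a Friday is Friday + 5 = Wednesday.

Wednesday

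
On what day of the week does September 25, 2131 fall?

Tuesday

January 1, 2131 is a Monday.
Jan 1, 2131 → Feb 1, 2131: 31 days (January has 31).
Feb 1, 2131 → Mar 1, 2131: 28 days (February has 28).
Mar 1, 2131 → Apr 1, 2131: 31 days (March has 31).
Apr 1, 2131 → May 1, 2131: 30 days (April has 30).
May 1, 2131 → Jun 1, 2131: 31 days (May has 31).
Jun 1, 2131 → Jul 1, 2131: 30 days (June has 30).
Jul 1, 2131 → Aug 1, 2131: 31 days (July has 31).
Aug 1, 2131 → Sep 1, 2131: 31 days (August has 31).
Sep 1, 2131 → Sep 25, 2131: 24 days.
Total: 267 days.
267 mod 7 = 1, so Monday + 1 = Tuesday.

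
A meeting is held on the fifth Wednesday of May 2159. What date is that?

May 30, 2159

May 1, 2159 is a Tuesday.
The first Wednesday is therefore May 2 (1 days later).
The fifth Wednesday is 2 + 4×7 = May 30.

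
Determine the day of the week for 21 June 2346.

Friday

Doomsday rule: the anchor day for the 2300s is Wednesday. For year 46: 46÷12 = 3 r 10, and 10÷4 = 2, so 3+10+2 = 15.
Wednesday + 15 ≡ Thursday — that's 2346's doomsday.
In June the doomsday date is Jun 6.
Jun 21 is 15 days after Jun 6; 15 mod 7 = 1, so Thursday + 1 = Friday.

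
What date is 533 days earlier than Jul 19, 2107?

February 1, 2106

−365 (one year) → Jul 19, 2106 (168 left).
−19 → Jun 30, 2106 (end of Jun, 30 days; 149 left).
−30 → May 31, 2106 (end of May, 31 days; 119 left).
−31 → Apr 30, 2106 (end of Apr, 30 days; 88 left).
−30 → Mar 31, 2106 (end of Mar, 31 days; 58 left).
−31 → Feb 28, 2106 (end of Feb, 28 days; 27 left).
−27 → Feb 1, 2106.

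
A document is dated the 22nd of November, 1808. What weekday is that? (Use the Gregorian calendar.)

Doomsday rule: the anchor day for the 1800s is Friday. For year 08: 8÷12 = 0 r 8, and 8÷4 = 2, so 0+8+2 = 10.
Friday + 10 ≡ Monday — that's 1808's doomsday.
In November the doomsday date is Nov 7.
Nov 22 is 15 days after Nov 7; 15 mod 7 = 1, so Monday + 1 = Tuesday.

Tuesday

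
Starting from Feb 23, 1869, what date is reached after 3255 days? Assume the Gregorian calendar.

+365 (one year) → Feb 23, 1870 (2890 left).
+365 (one year) → Feb 23, 1871 (2525 left).
+365 (one year) → Feb 23, 1872 (2160 left).
+366 (one year; includes Feb 29, 1872) → Feb 23, 1873 (1794 left).
+365 (one year) → Feb 23, 1874 (1429 left).
+365 (one year) → Feb 23, 1875 (1064 left).
+365 (one year) → Feb 23, 1876 (699 left).
+366 (one year; includes Feb 29, 1876) → Feb 23, 1877 (333 left).
Feb has 28 days: +6 → Mar 1, 1877 (327 left).
Mar has 31 days: +31 → Apr 1, 1877 (296 left).
Apr has 30 days: +30 → May 1, 1877 (266 left).
May has 31 days: +31 → Jun 1, 1877 (235 left).
Jun has 30 days: +30 → Jul 1, 1877 (205 left).
Jul has 31 days: +31 → Aug 1, 1877 (174 left).
Aug has 31 days: +31 → Sep 1, 1877 (143 left).
Sep has 30 days: +30 → Oct 1, 1877 (113 left).
Oct has 31 days: +31 → Nov 1, 1877 (82 left).
Nov has 30 days: +30 → Dec 1, 1877 (52 left).
Dec has 31 days: +31 → Jan 1, 1878 (21 left).
+21 → Jan 22, 1878.

January 22, 1878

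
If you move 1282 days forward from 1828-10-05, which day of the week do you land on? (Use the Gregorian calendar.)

First find the weekday of Oct 5, 1828. Doomsday rule: the anchor day for the 1800s is Friday. For year 28: 28÷12 = 2 r 4, and 4÷4 = 1, so 2+4+1 = 7.
Friday + 7 ≡ Friday — that's 1828's doomsday.
In October the doomsday date is Oct 10.
Oct 5 is 5 days before Oct 10; 5 mod 7 = 5, so Friday − 5 = Sunday.
1282 mod 7 = 1, so 1282 days after a Sunday is Sunday + 1 = Monday.

Monday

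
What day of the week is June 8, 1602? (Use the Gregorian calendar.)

Saturday

Doomsday rule: the anchor day for the 1600s is Tuesday. For year 02: 2÷12 = 0 r 2, and 2÷4 = 0, so 0+2+0 = 2.
Tuesday + 2 ≡ Thursday — that's 1602's doomsday.
In June the doomsday date is Jun 6.
Jun 8 is 2 days after Jun 6; 2 mod 7 = 2, so Thursday + 2 = Saturday.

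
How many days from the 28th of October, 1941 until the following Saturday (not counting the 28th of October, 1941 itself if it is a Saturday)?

4

Oct 28, 1941 is a Tuesday.
From Tuesday to the next Saturday is 4 days.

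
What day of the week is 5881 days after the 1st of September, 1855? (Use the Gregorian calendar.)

Sunday

First find the weekday of Sep 1, 1855. Doomsday rule: the anchor day for the 1800s is Friday. For year 55: 55÷12 = 4 r 7, and 7÷4 = 1, so 4+7+1 = 12.
Friday + 12 ≡ Wednesday — that's 1855's doomsday.
In September the doomsday date is Sep 5.
Sep 1 is 4 days before Sep 5; 4 mod 7 = 4, so Wednesday − 4 = Saturday.
5881 mod 7 = 1, so 5881 days after a Saturday is Saturday + 1 = Sunday.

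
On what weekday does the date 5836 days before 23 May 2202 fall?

Tuesday

First find the weekday of May 23, 2202. Doomsday rule: the anchor day for the 2200s is Friday. For year 02: 2÷12 = 0 r 2, and 2÷4 = 0, so 0+2+0 = 2.
Friday + 2 ≡ Sunday — that's 2202's doomsday.
In May the doomsday date is May 9.
May 23 is 14 days after May 9; 14 mod 7 = 0, so Sunday + 0 = Sunday.
5836 mod 7 = 5, so 5836 days before a Sunday is Sunday − 5 = Tuesday.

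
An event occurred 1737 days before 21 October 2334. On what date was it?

−365 (one year) → Oct 21, 2333 (1372 left).
−365 (one year) → Oct 21, 2332 (1007 left).
−366 (one year; includes Feb 29, 2332) → Oct 21, 2331 (641 left).
−365 (one year) → Oct 21, 2330 (276 left).
−21 → Sep 30, 2330 (end of Sep, 30 days; 255 left).
−30 → Aug 31, 2330 (end of Aug, 31 days; 225 left).
−31 → Jul 31, 2330 (end of Jul, 31 days; 194 left).
−31 → Jun 30, 2330 (end of Jun, 30 days; 163 left).
−30 → May 31, 2330 (end of May, 31 days; 133 left).
−31 → Apr 30, 2330 (end of Apr, 30 days; 102 left).
−30 → Mar 31, 2330 (end of Mar, 31 days; 72 left).
−31 → Feb 28, 2330 (end of Feb, 28 days; 41 left).
−28 → Jan 31, 2330 (end of Jan, 31 days; 13 left).
−13 → Jan 18, 2330.

January 18, 2330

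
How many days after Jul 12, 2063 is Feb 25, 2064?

Jul 12, 2063 → Aug 12, 2063: 31 days (July has 31).
Aug 12, 2063 → Sep 12, 2063: 31 days (August has 31).
Sep 12, 2063 → Oct 12, 2063: 30 days (September has 30).
Oct 12, 2063 → Nov 12, 2063: 31 days (October has 31).
Nov 12, 2063 → Dec 12, 2063: 30 days (November has 30).
Dec 12, 2063 → Jan 12, 2064: 31 days (December has 31).
Jan 12, 2064 → Feb 12, 2064: 31 days (January has 31).
Feb 12, 2064 → Feb 25, 2064: 13 days.
Total: 228 days.

228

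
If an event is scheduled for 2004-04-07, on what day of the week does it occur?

Wednesday

January 1, 2004 is a Thursday.
Jan 1, 2004 → Feb 1, 2004: 31 days (January has 31).
Feb 1, 2004 → Mar 1, 2004: 29 days (February has 29).
Mar 1, 2004 → Apr 1, 2004: 31 days (March has 31).
Apr 1, 2004 → Apr 7, 2004: 6 days.
Total: 97 days.
97 mod 7 = 6, so Thursday + 6 = Wednesday.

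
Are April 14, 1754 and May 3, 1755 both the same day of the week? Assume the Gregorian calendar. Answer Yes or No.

No

From Apr 14, 1754 to May 3, 1755 is 384 days.
384 mod 7 = 6, so they are different weekdays.
(Apr 14, 1754 is a Sunday; May 3, 1755 is a Saturday.)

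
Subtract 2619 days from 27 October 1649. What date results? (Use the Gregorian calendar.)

August 26, 1642

−365 (one year) → Oct 27, 1648 (2254 left).
−366 (one year; includes Feb 29, 1648) → Oct 27, 1647 (1888 left).
−365 (one year) → Oct 27, 1646 (1523 left).
−365 (one year) → Oct 27, 1645 (1158 left).
−365 (one year) → Oct 27, 1644 (793 left).
−366 (one year; includes Feb 29, 1644) → Oct 27, 1643 (427 left).
−365 (one year) → Oct 27, 1642 (62 left).
−27 → Sep 30, 1642 (end of Sep, 30 days; 35 left).
−30 → Aug 31, 1642 (end of Aug, 31 days; 5 left).
−5 → Aug 26, 1642.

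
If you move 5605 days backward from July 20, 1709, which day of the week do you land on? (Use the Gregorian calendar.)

Monday

First find the weekday of Jul 20, 1709. Doomsday rule: the anchor day for the 1700s is Sunday. For year 09: 9÷12 = 0 r 9, and 9÷4 = 2, so 0+9+2 = 11.
Sunday + 11 ≡ Thursday — that's 1709's doomsday.
In July the doomsday date is Jul 11.
Jul 20 is 9 days after Jul 11; 9 mod 7 = 2, so Thursday + 2 = Saturday.
5605 mod 7 = 5, so 5605 days before a Saturday is Saturday − 5 = Monday.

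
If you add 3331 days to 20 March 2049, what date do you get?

May 3, 2058

+365 (one year) → Mar 20, 2050 (2966 left).
+365 (one year) → Mar 20, 2051 (2601 left).
+366 (one year; includes Feb 29, 2052) → Mar 20, 2052 (2235 left).
+365 (one year) → Mar 20, 2053 (1870 left).
+365 (one year) → Mar 20, 2054 (1505 left).
+365 (one year) → Mar 20, 2055 (1140 left).
+366 (one year; includes Feb 29, 2056) → Mar 20, 2056 (774 left).
+365 (one year) → Mar 20, 2057 (409 left).
+365 (one year) → Mar 20, 2058 (44 left).
Mar has 31 days: +12 → Apr 1, 2058 (32 left).
Apr has 30 days: +30 → May 1, 2058 (2 left).
+2 → May 3, 2058.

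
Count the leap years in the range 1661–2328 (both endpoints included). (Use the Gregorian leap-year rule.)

Multiples of 4 in [1661,2328]: 167.
Of those, multiples of 100: 7 (not leap unless ÷400).
Multiples of 400: 1.
Leap years = 167 − 7 + 1 = 161.

161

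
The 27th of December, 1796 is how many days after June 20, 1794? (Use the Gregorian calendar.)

921

Jun 20, 1794 → Jun 20, 1795: 365 days.
Jun 20, 1795 → Jun 20, 1796: 366 days (Feb 29, 1796 is in that span).
Jun 20, 1796 → Jul 20, 1796: 30 days (June has 30).
Jul 20, 1796 → Aug 20, 1796: 31 days (July has 31).
Aug 20, 1796 → Sep 20, 1796: 31 days (August has 31).
Sep 20, 1796 → Oct 20, 1796: 30 days (September has 30).
Oct 20, 1796 → Nov 20, 1796: 31 days (October has 31).
Nov 20, 1796 → Dec 20, 1796: 30 days (November has 30).
Dec 20, 1796 → Dec 27, 1796: 7 days.
Total: 921 days.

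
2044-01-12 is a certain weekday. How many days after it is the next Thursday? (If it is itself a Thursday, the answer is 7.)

Jan 12, 2044 is a Tuesday.
From Tuesday to the next Thursday is 2 days.

2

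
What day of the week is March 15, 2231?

Tuesday

Doomsday rule: the anchor day for the 2200s is Friday. For year 31: 31÷12 = 2 r 7, and 7÷4 = 1, so 2+7+1 = 10.
Friday + 10 ≡ Monday — that's 2231's doomsday.
In March the doomsday date is Mar 14.
Mar 15 is 1 day after Mar 14; 1 mod 7 = 1, so Monday + 1 = Tuesday.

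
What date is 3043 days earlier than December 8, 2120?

August 9, 2112

−366 (one year; includes Feb 29, 2120) → Dec 8, 2119 (2677 left).
−365 (one year) → Dec 8, 2118 (2312 left).
−365 (one year) → Dec 8, 2117 (1947 left).
−365 (one year) → Dec 8, 2116 (1582 left).
−366 (one year; includes Feb 29, 2116) → Dec 8, 2115 (1216 left).
−365 (one year) → Dec 8, 2114 (851 left).
−365 (one year) → Dec 8, 2113 (486 left).
−365 (one year) → Dec 8, 2112 (121 left).
−8 → Nov 30, 2112 (end of Nov, 30 days; 113 left).
−30 → Oct 31, 2112 (end of Oct, 31 days; 83 left).
−31 → Sep 30, 2112 (end of Sep, 30 days; 52 left).
−30 → Aug 31, 2112 (end of Aug, 31 days; 22 left).
−22 → Aug 9, 2112.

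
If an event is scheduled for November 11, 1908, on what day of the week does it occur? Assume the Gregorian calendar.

Wednesday

January 1, 1908 is a Wednesday.
Jan 1, 1908 → Feb 1, 1908: 31 days (January has 31).
Feb 1, 1908 → Mar 1, 1908: 29 days (February has 29).
Mar 1, 1908 → Apr 1, 1908: 31 days (March has 31).
Apr 1, 1908 → May 1, 1908: 30 days (April has 30).
May 1, 1908 → Jun 1, 1908: 31 days (May has 31).
Jun 1, 1908 → Jul 1, 1908: 30 days (June has 30).
Jul 1, 1908 → Aug 1, 1908: 31 days (July has 31).
Aug 1, 1908 → Sep 1, 1908: 31 days (August has 31).
Sep 1, 1908 → Oct 1, 1908: 30 days (September has 30).
Oct 1, 1908 → Nov 1, 1908: 31 days (October has 31).
Nov 1, 1908 → Nov 11, 1908: 10 days.
Total: 315 days.
315 mod 7 = 0, so Wednesday + 0 = Wednesday.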